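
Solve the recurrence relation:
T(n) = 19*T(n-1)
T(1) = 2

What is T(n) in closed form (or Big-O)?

Each step multiplies by 19. T(n) = T(1)*19^(n-1) = 2*19^(n-1).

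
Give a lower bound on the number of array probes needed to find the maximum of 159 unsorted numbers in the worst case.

Adversary: any unprobed cell could hold a value larger than everything seen so far. If fewer than 159 cells are probed, the adversary places the max in an unprobed cell. So all 159 cells must be examined; together with 159-1 comparisons this is tight.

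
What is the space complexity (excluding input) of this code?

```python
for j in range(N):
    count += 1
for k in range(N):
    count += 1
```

Space complexity: O(1).
Only a constant amount of auxiliary storage is used; nothing grows with n.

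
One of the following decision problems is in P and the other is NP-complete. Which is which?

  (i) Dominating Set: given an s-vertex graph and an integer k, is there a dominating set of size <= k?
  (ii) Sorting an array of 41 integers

(i) is NP-complete: reduces from Set Cover (with k part of the input).
(ii) is P: merge sort runs in O(n log n).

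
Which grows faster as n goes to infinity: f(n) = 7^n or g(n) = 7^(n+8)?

f(n) = 7^n and g(n) = 7^(n+8) are Theta of each other: 7^(n+8) = 7^8 * 7^n = Theta(7^n).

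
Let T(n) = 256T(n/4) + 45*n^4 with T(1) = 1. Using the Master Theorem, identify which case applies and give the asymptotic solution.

a=256, b=4, f(n)=45*n^4.
log_4(256) = 4, so n^(log_b(a)) = n^4.
f(n) = Theta(n^4), so Case 2 applies.
T(n) = Theta(n^4 log n).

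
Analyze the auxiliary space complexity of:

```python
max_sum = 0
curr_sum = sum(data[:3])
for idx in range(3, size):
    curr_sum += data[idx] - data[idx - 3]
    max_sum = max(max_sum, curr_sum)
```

Space complexity: O(1).
Only a constant amount of auxiliary storage is used; nothing grows with n.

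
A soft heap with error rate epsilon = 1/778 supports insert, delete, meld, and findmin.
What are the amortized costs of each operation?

Soft heaps (Chazelle) allow up to an epsilon = 1/778 fraction of elements to have corrupted (raised) keys. Insert is O(log(1/epsilon)) = O(log 778) amortized -- the structure maintains heap-ordered binary trees of rank bounded by O(log(1/epsilon)). Meld concatenates root lists: O(1) amortized. Delete and findmin are O(1) amortized.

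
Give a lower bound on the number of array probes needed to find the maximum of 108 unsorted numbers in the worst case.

Adversary: any unprobed cell could hold a value larger than everything seen so far. If fewer than 108 cells are probed, the adversary places the max in an unprobed cell. So all 108 cells must be examined; together with 108-1 comparisons this is tight.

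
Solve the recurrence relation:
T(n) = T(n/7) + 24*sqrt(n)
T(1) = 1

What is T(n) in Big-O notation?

Each level contributes sqrt(n/7^k). Geometric series with ratio 1/sqrt(7) < 1 sums to O(sqrt(n)).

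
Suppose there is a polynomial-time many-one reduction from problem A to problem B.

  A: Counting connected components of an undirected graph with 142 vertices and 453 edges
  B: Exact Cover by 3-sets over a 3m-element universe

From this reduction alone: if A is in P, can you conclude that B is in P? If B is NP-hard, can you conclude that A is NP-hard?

A poly-time reduction A <=_p B transfers tractability DOWN (B easy => A easy) and hardness UP (A hard => B hard), not the reverse.
From A in P, the reduction alone does NOT give B in P: any problem in P trivially reduces to SAT, yet SAT is not known to be in P.
From B NP-hard, the reduction alone does NOT give A NP-hard: again, easy problems reduce to hard ones.
(Here in fact A is P and B is NP-complete.)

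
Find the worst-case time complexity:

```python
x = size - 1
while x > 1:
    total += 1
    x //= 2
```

Time complexity: O(log n).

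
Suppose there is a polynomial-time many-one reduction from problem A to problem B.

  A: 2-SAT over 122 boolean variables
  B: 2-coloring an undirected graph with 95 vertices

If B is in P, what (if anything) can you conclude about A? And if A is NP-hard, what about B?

A poly-time reduction A <=_p B means any A-instance can be transformed to a B-instance in poly time.
If B is in P: compose the reduction with B's poly-time algorithm to solve A in poly time, so A is in P.
If A is NP-hard: every NP problem reduces to A, which reduces to B; composing reductions, every NP problem reduces to B, so B is NP-hard.
(Here in fact A is P and B is P.)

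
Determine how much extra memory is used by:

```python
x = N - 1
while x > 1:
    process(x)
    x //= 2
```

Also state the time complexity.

Space complexity: O(1).
Only a constant amount of auxiliary storage is used; nothing grows with n.
Time complexity: O(log n).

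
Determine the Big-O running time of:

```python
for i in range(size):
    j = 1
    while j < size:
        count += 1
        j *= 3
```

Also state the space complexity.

Time complexity: O(n log n).
Space complexity: O(1).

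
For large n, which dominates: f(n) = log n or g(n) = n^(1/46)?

g(n) = n^(1/46) grows faster: any positive power of n dominates log n.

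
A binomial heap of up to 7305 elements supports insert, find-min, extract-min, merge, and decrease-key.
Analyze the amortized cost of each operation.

A binomial heap with n <= 7305 elements has at most floor(log_2 7305) + 1 = 13 trees. Using potential Phi = number of trees: Insert adds one tree, but cascading merges reduce count -- amortized O(1). Find-min reads the cached minimum pointer: O(1). Extract-min creates O(log n) new trees: O(log n). Merge combines tree lists: O(log n). Decrease-key sifts the element up its tree of height <= log n: O(log n).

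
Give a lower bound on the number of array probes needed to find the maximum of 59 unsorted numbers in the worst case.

Adversary: any unprobed cell could hold a value larger than everything seen so far. If fewer than 59 cells are probed, the adversary places the max in an unprobed cell. So all 59 cells must be examined; together with 59-1 comparisons this is tight.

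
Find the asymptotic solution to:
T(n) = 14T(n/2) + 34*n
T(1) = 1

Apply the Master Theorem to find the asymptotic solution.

a=14, b=2, f(n)=34*n. log_2(14) = 3.807. Case 1 of Master Theorem: T(n) = O(n^3.807).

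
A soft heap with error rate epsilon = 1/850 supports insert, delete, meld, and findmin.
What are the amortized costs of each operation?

Soft heaps (Chazelle) allow up to an epsilon = 1/850 fraction of elements to have corrupted (raised) keys. Insert is O(log(1/epsilon)) = O(log 850) amortized -- the structure maintains heap-ordered binary trees of rank bounded by O(log(1/epsilon)). Meld concatenates root lists: O(1) amortized. Delete and findmin are O(1) amortized.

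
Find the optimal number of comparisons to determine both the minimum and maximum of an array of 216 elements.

Naive approach: 430 comparisons (215 for max + 215 for min).
Optimal: Compare elements in pairs first (floor(n/2) = 108 comparisons), then find max among winners and min among losers (107 comparisons each).
Total: ceil(3n/2) - 2 = 322 comparisons. An adversary argument shows this is also a lower bound.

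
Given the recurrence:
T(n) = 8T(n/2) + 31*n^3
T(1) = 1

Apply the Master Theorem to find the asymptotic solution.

a=8, b=2, f(n)=31*n^3. log_2(8) = 3. Case 2: T(n) = O(n^3 log n).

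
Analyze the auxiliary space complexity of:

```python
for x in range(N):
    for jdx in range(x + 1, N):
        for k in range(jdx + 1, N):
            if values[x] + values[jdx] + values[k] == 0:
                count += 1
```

Space complexity: O(1).
Only a constant amount of auxiliary storage is used; nothing grows with n.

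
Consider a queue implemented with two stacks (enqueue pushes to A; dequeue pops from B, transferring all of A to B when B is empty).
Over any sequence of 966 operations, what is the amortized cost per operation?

Each element is pushed to A once, popped once, pushed to B once, and popped once: 4 unit operations over its lifetime. Over 966 operations the total work is O(966). Amortized O(1) per enqueue/dequeue.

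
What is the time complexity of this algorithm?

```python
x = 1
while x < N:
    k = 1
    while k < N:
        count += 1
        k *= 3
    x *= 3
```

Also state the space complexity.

Time complexity: O(log^2 n).
Space complexity: O(1).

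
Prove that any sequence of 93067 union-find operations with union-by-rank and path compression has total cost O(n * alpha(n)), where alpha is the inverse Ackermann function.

Using Tarjan's analysis with rank-based potential function. Union-by-rank keeps tree height O(log n). Path compression flattens paths during find. For n = 93067 operations, total cost is O(n * alpha(n)), effectively O(n) since alpha grows incredibly slowly.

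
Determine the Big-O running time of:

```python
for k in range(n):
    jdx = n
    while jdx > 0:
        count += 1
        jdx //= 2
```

Time complexity: O(n log n).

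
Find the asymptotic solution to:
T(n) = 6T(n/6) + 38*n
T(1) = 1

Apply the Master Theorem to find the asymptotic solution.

a=6, b=6, f(n)=38*n. log_6(6) = 1. Case 2: T(n) = O(n log n).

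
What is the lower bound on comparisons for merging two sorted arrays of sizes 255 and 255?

Adversary argument: with sizes 255 and 255 (differing by at most 1), interleave the two arrays so that every consecutive pair in the output comes from different inputs. Then each of the 509 adjacent output pairs must be directly compared, or the algorithm cannot determine their relative order. So 509 comparisons are necessary; standard merge achieves this.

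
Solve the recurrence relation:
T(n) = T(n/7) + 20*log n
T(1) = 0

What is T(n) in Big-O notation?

Each of the log_7(n) levels adds O(log n). T(n) = O(log^2 n).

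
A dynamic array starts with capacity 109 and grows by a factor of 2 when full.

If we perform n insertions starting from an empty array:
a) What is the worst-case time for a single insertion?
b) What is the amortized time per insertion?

(a) Worst-case single insertion: O(n) -- when the array is full at capacity c, the resize copies all c elements, and c can be Theta(n).
(b) Resizes happen at sizes 109, 218, 436, ... Total copy cost for n insertions: 109 + 218 + ... = O(n) (geometric series with ratio 1/2). Amortized cost per insertion: O(n)/n = O(1).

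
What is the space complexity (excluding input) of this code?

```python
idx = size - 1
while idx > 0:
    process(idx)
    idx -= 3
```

Space complexity: O(1).
Only a constant amount of auxiliary storage is used; nothing grows with n.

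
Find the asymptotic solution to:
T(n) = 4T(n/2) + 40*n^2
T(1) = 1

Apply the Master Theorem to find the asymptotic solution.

a=4, b=2, f(n)=40*n^2. log_2(4) = 2. Case 2: T(n) = O(n^2 log n).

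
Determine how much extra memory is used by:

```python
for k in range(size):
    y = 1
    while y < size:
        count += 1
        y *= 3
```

Space complexity: O(1).
Only a constant amount of auxiliary storage is used; nothing grows with n.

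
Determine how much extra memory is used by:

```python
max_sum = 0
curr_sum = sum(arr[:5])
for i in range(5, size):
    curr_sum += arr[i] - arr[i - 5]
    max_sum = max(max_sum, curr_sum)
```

Space complexity: O(1).
Only a constant amount of auxiliary storage is used; nothing grows with n.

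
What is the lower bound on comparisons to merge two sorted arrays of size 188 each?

To merge two sorted arrays of size 188, we need at least 375 comparisons in the worst case. An adversary can force every element to be compared.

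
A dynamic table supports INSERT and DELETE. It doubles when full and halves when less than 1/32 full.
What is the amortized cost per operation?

Using potential function Phi = |2*num_items - table_size| when load > 1/2, and Phi = table_size/2 - num_items otherwise. The gap of 1/32 vs 1/2 for shrinking prevents thrashing. Both insert and delete have O(1) amortized cost.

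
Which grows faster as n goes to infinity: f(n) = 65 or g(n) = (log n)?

g(n) = (log n) grows faster: any unbounded function dominates a constant.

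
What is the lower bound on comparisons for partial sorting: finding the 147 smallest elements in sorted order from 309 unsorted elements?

Finding 147 smallest of 309 in sorted order: Omega(309) to identify the 147 smallest, plus Omega(147 log 147) to sort them. Total: Omega(n + k log k).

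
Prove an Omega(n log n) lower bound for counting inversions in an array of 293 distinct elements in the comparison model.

Decision-tree argument: at any leaf, the comparisons made (with transitivity) must totally order all 293 elements -- otherwise some pair (i,j) is unordered, and an adversary can present two inputs agreeing on every comparison made but with that pair flipped, changing the inversion count by 1, so the leaf's output is wrong on one of them. Hence the tree has >= 293! leaves and height >= log_2(293!) = Omega(n log n). Modified merge sort achieves O(n log n).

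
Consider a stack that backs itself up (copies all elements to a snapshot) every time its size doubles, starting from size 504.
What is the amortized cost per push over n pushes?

Backups occur at sizes 504, 1008, 2016, ..., copying 504 + 1008 + 2016 + ... <= 2n elements total (geometric series). Spread over n pushes, the amortized backup cost is O(1) per push.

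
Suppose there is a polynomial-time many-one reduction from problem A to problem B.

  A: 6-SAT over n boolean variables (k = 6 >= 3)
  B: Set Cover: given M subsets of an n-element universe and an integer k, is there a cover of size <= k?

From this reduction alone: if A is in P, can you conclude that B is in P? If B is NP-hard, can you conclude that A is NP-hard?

A poly-time reduction A <=_p B transfers tractability DOWN (B easy => A easy) and hardness UP (A hard => B hard), not the reverse.
From A in P, the reduction alone does NOT give B in P: any problem in P trivially reduces to SAT, yet SAT is not known to be in P.
From B NP-hard, the reduction alone does NOT give A NP-hard: again, easy problems reduce to hard ones.
(Here in fact A is NP-complete and B is NP-complete.)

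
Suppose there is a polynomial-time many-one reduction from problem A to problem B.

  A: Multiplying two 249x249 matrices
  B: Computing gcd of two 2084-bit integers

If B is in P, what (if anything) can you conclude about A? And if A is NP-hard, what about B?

A poly-time reduction A <=_p B means any A-instance can be transformed to a B-instance in poly time.
If B is in P: compose the reduction with B's poly-time algorithm to solve A in poly time, so A is in P.
If A is NP-hard: every NP problem reduces to A, which reduces to B; composing reductions, every NP problem reduces to B, so B is NP-hard.
(Here in fact A is P and B is P.)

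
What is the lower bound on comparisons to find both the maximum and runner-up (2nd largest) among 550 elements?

Lower bound: finding the max needs 550-1 comparisons. By an adversary weight-doubling argument, the maximum element must personally win at least ceil(log_2(550)) = 10 comparisons in any correct algorithm. The 2nd largest is among those 10 direct losers, and distinguishing it requires 10-1 more comparisons. Total >= 550-1 + 10-1 = 558. A balanced tournament achieves this bound exactly.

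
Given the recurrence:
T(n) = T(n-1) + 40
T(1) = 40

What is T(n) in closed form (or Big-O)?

Unrolling: T(n) = T(n-1) + 40 = T(n-2) + 2*40 = ... = T(1) + (n-1)*40 = 40 + (n-1)*40 = 40n.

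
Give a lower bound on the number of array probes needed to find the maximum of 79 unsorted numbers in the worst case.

Adversary: any unprobed cell could hold a value larger than everything seen so far. If fewer than 79 cells are probed, the adversary places the max in an unprobed cell. So all 79 cells must be examined; together with 79-1 comparisons this is tight.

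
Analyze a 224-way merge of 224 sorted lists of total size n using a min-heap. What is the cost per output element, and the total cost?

Maintain a min-heap of size 224 holding the current head of each list. Each output step does one extract-min (O(log 224)) and one insert of that list's next element (O(log 224)). Each of the n elements passes through the heap exactly once, so the total cost is O(n log 224), i.e. O(log 224) per output element.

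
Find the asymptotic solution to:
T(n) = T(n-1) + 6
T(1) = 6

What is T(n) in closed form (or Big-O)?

Unrolling: T(n) = T(n-1) + 6 = T(n-2) + 2*6 = ... = T(1) + (n-1)*6 = 6 + (n-1)*6 = 6n.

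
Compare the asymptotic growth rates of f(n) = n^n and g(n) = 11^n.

f(n) = n^n grows faster: n^n / 11^n = (n/11)^n -> infinity once n > 11.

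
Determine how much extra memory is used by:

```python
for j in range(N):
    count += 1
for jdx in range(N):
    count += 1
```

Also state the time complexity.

Space complexity: O(1).
Only a constant amount of auxiliary storage is used; nothing grows with n.
Time complexity: O(n).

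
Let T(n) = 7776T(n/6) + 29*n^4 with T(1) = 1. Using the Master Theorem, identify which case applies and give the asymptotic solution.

a=7776, b=6, f(n)=29*n^4.
log_6(7776) = 5 > 4.
Since f(n) = O(n^4) is polynomially smaller than n^5, Case 1 applies.
T(n) = Theta(n^5).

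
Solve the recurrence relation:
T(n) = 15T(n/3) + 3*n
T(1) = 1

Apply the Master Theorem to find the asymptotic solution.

a=15, b=3, f(n)=3*n. log_3(15) = 2.465. Case 1 of Master Theorem: T(n) = O(n^2.465).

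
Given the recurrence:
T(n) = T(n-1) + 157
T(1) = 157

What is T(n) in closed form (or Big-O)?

Unrolling: T(n) = T(n-1) + 157 = T(n-2) + 2*157 = ... = T(1) + (n-1)*157 = 157 + (n-1)*157 = 157n.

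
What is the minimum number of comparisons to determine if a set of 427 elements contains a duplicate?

Determining if 427 elements are all distinct requires Omega(n log n) comparisons in the comparison model. This follows from the element distinctness lower bound.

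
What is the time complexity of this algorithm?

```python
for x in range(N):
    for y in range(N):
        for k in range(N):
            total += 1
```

Time complexity: O(n^3).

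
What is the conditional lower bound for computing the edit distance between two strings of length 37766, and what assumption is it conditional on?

Under SETH (the Strong Exponential Time Hypothesis), edit distance on length-37766 strings cannot be computed in O(n^(2-epsilon)) time for any epsilon > 0 (Backurs-Indyk). The reduction is from CNF-SAT via the orthogonal vectors problem.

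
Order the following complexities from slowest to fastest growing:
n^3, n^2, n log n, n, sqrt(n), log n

Ordered by growth rate: log n < sqrt(n) < n < n log n < n^2 < n^3.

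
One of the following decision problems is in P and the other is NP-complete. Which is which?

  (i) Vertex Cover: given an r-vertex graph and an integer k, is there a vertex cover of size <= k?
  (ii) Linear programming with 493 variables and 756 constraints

(i) is NP-complete: one of Karp's 21 NP-complete problems (with k part of the input; for any fixed constant k it is in P).
(ii) is P: the ellipsoid and interior-point methods run in polynomial time.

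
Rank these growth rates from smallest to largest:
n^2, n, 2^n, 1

Ordered by growth rate: 1 < n < n^2 < 2^n.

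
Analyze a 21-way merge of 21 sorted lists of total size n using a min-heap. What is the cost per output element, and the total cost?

Maintain a min-heap of size 21 holding the current head of each list. Each output step does one extract-min (O(log 21)) and one insert of that list's next element (O(log 21)). Each of the n elements passes through the heap exactly once, so the total cost is O(n log 21), i.e. O(log 21) per output element.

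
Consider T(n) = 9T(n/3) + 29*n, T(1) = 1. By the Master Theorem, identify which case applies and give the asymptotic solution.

a=9, b=3, f(n)=29*n.
log_3(9) = 2 > 1.
Since f(n) = O(n^1) is polynomially smaller than n^2, Case 1 applies.
T(n) = Theta(n^2).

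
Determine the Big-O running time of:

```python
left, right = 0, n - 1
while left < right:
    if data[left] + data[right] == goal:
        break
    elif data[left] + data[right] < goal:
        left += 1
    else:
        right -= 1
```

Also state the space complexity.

Time complexity: O(n).
Space complexity: O(1).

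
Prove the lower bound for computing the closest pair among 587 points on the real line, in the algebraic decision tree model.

Reduction from element distinctness: given 587 reals, the closest-pair distance is 0 iff two are equal. Element distinctness has an Omega(n log n) lower bound in the algebraic decision tree model (Ben-Or). Therefore closest pair on a line also requires Omega(n log n). Sorting then a linear scan achieves this.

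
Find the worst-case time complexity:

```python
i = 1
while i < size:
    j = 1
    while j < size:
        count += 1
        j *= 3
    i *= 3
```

Time complexity: O(log^2 n).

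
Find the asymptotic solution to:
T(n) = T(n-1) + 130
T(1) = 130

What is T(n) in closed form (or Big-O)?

Unrolling: T(n) = T(n-1) + 130 = T(n-2) + 2*130 = ... = T(1) + (n-1)*130 = 130 + (n-1)*130 = 130n.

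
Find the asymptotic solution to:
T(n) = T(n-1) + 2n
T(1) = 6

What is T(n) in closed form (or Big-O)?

Unrolling: T(n) = 6 + 2*(2 + 3 + ... + n) = 6 + 2*(n(n+1)/2 - 1) = O(n^2).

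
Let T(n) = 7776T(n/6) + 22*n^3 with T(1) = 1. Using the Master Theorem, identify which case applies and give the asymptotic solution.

a=7776, b=6, f(n)=22*n^3.
log_6(7776) = 5 > 3.
Since f(n) = O(n^3) is polynomially smaller than n^5, Case 1 applies.
T(n) = Theta(n^5).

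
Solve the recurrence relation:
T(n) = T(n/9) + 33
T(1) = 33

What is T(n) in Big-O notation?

Each step divides n by 9 and adds 33. After log_9(n) steps, T(n) = O(log n).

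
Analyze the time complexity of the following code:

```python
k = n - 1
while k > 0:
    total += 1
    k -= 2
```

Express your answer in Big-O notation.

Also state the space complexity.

Time complexity: O(n).
Space complexity: O(1).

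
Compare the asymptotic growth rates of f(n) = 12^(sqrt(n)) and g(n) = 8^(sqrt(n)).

f(n) = 12^(sqrt(n)) grows faster: ratio is (12/8)^(sqrt(n)) -> infinity since 12/8 > 1.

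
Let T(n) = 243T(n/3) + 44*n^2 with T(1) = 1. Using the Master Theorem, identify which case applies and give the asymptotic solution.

a=243, b=3, f(n)=44*n^2.
log_3(243) = 5 > 2.
Since f(n) = O(n^2) is polynomially smaller than n^5, Case 1 applies.
T(n) = Theta(n^5).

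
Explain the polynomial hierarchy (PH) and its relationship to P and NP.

The polynomial hierarchy is a tower of complexity classes: Sigma_0^P = Pi_0^P = P, Sigma_1^P = NP, Pi_1^P = co-NP, and Sigma_{k+1}^P = NP^{Sigma_k^P}. PH is contained in PSPACE. If any level collapses (Sigma_k = Pi_k), the entire hierarchy collapses to that level.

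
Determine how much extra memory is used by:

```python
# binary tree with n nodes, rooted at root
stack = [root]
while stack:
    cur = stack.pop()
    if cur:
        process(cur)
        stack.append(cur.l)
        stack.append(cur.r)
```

Space complexity: O(n).
Auxiliary storage grows linearly with the input size n in the worst case.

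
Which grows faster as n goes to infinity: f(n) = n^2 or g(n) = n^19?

g(n) = n^19 grows faster: n^19/n^2 = n^17 -> infinity.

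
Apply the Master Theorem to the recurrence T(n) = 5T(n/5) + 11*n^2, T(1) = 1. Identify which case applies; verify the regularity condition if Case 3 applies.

a=5, b=5, f(n)=11*n^2.
log_5(5) = 1 < 2.
f(n) = Omega(n^(1+epsilon)) for some epsilon > 0, so Case 3 is the candidate.
Regularity: a*f(n/b) = 5*11*(n/5)^2 = (5/25)*11*n^2 <= c*f(n) with c = 5/25 < 1. Satisfied.
Case 3: T(n) = Theta(n^2).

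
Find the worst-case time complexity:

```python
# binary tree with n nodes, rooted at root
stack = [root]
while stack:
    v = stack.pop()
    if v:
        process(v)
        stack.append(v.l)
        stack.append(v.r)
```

Time complexity: O(n).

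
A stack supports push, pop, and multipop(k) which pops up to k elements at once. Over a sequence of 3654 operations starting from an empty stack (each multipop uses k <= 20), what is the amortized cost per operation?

Each element is pushed exactly once and popped at most once (whether by pop or as part of a multipop). So the total number of individual pops over the whole sequence is at most the number of pushes, which is at most 3654. Total work <= 2 * 3654, hence O(1) amortized per operation.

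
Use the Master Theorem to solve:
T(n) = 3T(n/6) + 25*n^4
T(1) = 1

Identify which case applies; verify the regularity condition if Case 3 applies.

a=3, b=6, f(n)=25*n^4.
log_6(3) = 0.6131 < 4.
f(n) = Omega(n^(0.6131+epsilon)) for some epsilon > 0, so Case 3 is the candidate.
Regularity: a*f(n/b) = 3*25*(n/6)^4 = (3/1296)*25*n^4 <= c*f(n) with c = 3/1296 < 1. Satisfied.
Case 3: T(n) = Theta(n^4).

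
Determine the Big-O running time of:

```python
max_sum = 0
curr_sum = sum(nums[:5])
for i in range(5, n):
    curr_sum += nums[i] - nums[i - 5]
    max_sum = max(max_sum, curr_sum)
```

Time complexity: O(n).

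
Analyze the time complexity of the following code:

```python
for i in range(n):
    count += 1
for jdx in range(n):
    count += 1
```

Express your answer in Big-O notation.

Time complexity: O(n).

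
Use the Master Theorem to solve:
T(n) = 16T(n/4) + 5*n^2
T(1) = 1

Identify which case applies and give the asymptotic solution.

a=16, b=4, f(n)=5*n^2.
log_4(16) = 2, so n^(log_b(a)) = n^2.
f(n) = Theta(n^2), so Case 2 applies.
T(n) = Theta(n^2 log n).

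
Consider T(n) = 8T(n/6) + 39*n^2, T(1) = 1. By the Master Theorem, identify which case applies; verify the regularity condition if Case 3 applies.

a=8, b=6, f(n)=39*n^2.
log_6(8) = 1.161 < 2.
f(n) = Omega(n^(1.161+epsilon)) for some epsilon > 0, so Case 3 is the candidate.
Regularity: a*f(n/b) = 8*39*(n/6)^2 = (8/36)*39*n^2 <= c*f(n) with c = 8/36 < 1. Satisfied.
Case 3: T(n) = Theta(n^2).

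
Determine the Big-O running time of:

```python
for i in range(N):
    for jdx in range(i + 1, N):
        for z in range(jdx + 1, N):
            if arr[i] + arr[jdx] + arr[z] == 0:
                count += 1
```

Time complexity: O(n^3).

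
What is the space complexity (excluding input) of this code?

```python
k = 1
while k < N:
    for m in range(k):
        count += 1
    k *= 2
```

Space complexity: O(1).
Only a constant amount of auxiliary storage is used; nothing grows with n.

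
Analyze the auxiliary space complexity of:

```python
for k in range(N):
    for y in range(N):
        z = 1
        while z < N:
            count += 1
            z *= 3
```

Space complexity: O(1).
Only a constant amount of auxiliary storage is used; nothing grows with n.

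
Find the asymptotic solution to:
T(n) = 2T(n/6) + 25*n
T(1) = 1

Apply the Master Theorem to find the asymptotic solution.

a=2, b=6, f(n)=25*n. log_6(2) = 0.3869 < 1. Case 3: T(n) = O(n).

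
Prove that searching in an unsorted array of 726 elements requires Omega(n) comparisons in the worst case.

An adversary can always place the target in the last position checked. Until all 726 positions are examined, the target might be in any unchecked position. Therefore 726 comparisons are necessary.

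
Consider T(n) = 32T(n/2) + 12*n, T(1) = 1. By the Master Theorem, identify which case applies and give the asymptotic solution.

a=32, b=2, f(n)=12*n.
log_2(32) = 5 > 1.
Since f(n) = O(n^1) is polynomially smaller than n^5, Case 1 applies.
T(n) = Theta(n^5).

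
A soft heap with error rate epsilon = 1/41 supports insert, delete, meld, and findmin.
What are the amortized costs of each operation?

Soft heaps (Chazelle) allow up to an epsilon = 1/41 fraction of elements to have corrupted (raised) keys. Insert is O(log(1/epsilon)) = O(log 41) amortized -- the structure maintains heap-ordered binary trees of rank bounded by O(log(1/epsilon)). Meld concatenates root lists: O(1) amortized. Delete and findmin are O(1) amortized.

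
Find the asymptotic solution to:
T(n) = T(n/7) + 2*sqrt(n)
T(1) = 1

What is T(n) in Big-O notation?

Each level contributes sqrt(n/7^k). Geometric series with ratio 1/sqrt(7) < 1 sums to O(sqrt(n)).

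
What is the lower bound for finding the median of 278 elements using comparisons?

To find the median of 278 elements, every element must be compared at least once, so the lower bound is Omega(n). The BFPRT algorithm achieves O(n), making this tight.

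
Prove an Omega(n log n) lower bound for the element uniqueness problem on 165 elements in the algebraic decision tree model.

In the algebraic decision tree model, element uniqueness on 165 elements is equivalent to determining which cell of an arrangement of C(165,2) = 13530 hyperplanes x_i = x_j contains the input point. Ben-Or's theorem shows this requires Omega(n log n).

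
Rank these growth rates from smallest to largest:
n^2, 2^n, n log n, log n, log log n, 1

Ordered by growth rate: 1 < log log n < log n < n log n < n^2 < 2^n.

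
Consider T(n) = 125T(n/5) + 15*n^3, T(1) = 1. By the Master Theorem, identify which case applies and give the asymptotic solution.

a=125, b=5, f(n)=15*n^3.
log_5(125) = 3, so n^(log_b(a)) = n^3.
f(n) = Theta(n^3), so Case 2 applies.
T(n) = Theta(n^3 log n).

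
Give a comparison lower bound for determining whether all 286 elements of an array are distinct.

In the algebraic decision-tree model, the YES region for element distinctness on 286 elements has 286! connected components (one per ordering). Ben-Or's theorem then gives a lower bound of Omega(log(n!)) = Omega(n log n).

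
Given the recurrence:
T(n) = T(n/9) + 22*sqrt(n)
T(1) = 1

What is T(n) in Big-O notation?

Each level contributes sqrt(n/9^k). Geometric series with ratio 1/sqrt(9) < 1 sums to O(sqrt(n)).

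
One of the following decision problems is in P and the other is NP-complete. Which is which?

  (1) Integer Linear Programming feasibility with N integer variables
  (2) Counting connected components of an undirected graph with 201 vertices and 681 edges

(1) is NP-complete: ILP feasibility is NP-complete (LP relaxation is in P).
(2) is P: BFS/DFS visits each vertex and edge once: O(V+E).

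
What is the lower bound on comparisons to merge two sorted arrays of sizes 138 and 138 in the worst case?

Adversary: with |138 - 138| <= 1 the inputs can be fully interleaved so that every adjacent pair in the merged output comes from different arrays. Then each of the 275 adjacent pairs must be directly compared, or the algorithm cannot determine their relative order. Standard merge meets this bound.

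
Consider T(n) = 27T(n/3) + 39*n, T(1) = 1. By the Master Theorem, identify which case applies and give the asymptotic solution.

a=27, b=3, f(n)=39*n.
log_3(27) = 3 > 1.
Since f(n) = O(n^1) is polynomially smaller than n^3, Case 1 applies.
T(n) = Theta(n^3).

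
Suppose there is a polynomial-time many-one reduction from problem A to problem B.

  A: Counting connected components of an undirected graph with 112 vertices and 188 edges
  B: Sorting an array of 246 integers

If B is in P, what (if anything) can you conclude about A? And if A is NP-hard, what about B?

A poly-time reduction A <=_p B means any A-instance can be transformed to a B-instance in poly time.
If B is in P: compose the reduction with B's poly-time algorithm to solve A in poly time, so A is in P.
If A is NP-hard: every NP problem reduces to A, which reduces to B; composing reductions, every NP problem reduces to B, so B is NP-hard.
(Here in fact A is P and B is P.)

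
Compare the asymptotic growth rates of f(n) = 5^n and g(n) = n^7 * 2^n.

f(n) = 5^n grows faster: 5^n / (n^7 2^n) = (5/2)^n / n^7 -> infinity since 5/2 > 1.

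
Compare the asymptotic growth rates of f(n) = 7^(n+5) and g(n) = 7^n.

f(n) = 7^(n+5) and g(n) = 7^n are Theta of each other: 7^(n+5) = 7^5 * 7^n = Theta(7^n).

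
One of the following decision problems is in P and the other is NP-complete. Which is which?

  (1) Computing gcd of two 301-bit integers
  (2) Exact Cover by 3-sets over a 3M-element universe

(1) is P: the Euclidean algorithm runs in polynomial time in the bit-length.
(2) is NP-complete: one of Karp's 21 NP-complete problems.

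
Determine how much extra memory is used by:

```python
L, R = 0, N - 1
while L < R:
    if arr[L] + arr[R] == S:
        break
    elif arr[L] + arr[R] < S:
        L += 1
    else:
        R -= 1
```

Space complexity: O(1).
Only a constant amount of auxiliary storage is used; nothing grows with n.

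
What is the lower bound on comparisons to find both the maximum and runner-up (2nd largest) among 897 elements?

Lower bound: finding the max needs 897-1 comparisons. By an adversary weight-doubling argument, the maximum element must personally win at least ceil(log_2(897)) = 10 comparisons in any correct algorithm. The 2nd largest is among those 10 direct losers, and distinguishing it requires 10-1 more comparisons. Total >= 897-1 + 10-1 = 905. A balanced tournament achieves this bound exactly.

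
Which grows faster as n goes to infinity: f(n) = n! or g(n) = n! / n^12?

f(n) = n! grows faster: the ratio n!/(n!/n^12) = n^12 -> infinity.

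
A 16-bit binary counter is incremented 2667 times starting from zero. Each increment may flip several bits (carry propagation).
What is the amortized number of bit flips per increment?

Bit i flips on every 2^i-th increment, so over 2667 increments bit i flips floor(2667/2^i) times. Summing over i: total flips < 2 * 2667. Amortized: < 2 = O(1) per increment.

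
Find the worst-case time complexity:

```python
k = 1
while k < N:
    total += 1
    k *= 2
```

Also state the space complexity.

Time complexity: O(log n).
Space complexity: O(1).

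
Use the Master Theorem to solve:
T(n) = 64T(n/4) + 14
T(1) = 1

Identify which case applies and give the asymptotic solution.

a=64, b=4, f(n)=14.
log_4(64) = 3 > 0.
Since f(n) = O(n^0) is polynomially smaller than n^3, Case 1 applies.
T(n) = Theta(n^3).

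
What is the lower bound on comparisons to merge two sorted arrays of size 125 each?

To merge two sorted arrays of size 125, we need at least 249 comparisons in the worst case. An adversary can force every element to be compared.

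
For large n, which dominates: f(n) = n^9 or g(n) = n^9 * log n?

g(n) = n^9 * log n grows faster: extra log n factor -> infinity.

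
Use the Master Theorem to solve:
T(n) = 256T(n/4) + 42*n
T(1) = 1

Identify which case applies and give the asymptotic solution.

a=256, b=4, f(n)=42*n.
log_4(256) = 4 > 1.
Since f(n) = O(n^1) is polynomially smaller than n^4, Case 1 applies.
T(n) = Theta(n^4).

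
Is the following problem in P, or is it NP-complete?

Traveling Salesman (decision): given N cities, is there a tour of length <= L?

This problem is NP-complete: reduces from Hamiltonian Cycle.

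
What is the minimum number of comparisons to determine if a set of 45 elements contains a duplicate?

Determining if 45 elements are all distinct requires Omega(n log n) comparisons in the comparison model. This follows from the element distinctness lower bound.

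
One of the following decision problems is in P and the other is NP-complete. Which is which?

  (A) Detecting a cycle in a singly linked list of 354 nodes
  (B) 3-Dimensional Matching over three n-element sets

(A) is P: Floyd's tortoise-and-hare runs in O(n) time, O(1) space.
(B) is NP-complete: one of Karp's 21 NP-complete problems.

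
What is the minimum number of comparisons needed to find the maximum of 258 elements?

Finding the maximum requires 257 comparisons. Each comparison eliminates exactly one candidate. With 258 candidates, we need 257 eliminations.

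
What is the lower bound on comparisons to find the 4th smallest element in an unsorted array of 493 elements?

Finding the 4th smallest of 493 elements requires Omega(n) comparisons. Every element must participate in at least one comparison; otherwise it could be the 4th smallest.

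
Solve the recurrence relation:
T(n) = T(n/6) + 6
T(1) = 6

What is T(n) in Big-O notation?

Each step divides n by 6 and adds 6. After log_6(n) steps, T(n) = O(log n).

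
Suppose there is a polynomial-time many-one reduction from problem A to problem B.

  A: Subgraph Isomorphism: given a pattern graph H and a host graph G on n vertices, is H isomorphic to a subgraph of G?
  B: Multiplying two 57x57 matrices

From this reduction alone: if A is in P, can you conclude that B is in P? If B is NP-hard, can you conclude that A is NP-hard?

A poly-time reduction A <=_p B transfers tractability DOWN (B easy => A easy) and hardness UP (A hard => B hard), not the reverse.
From A in P, the reduction alone does NOT give B in P: any problem in P trivially reduces to SAT, yet SAT is not known to be in P.
From B NP-hard, the reduction alone does NOT give A NP-hard: again, easy problems reduce to hard ones.
(Here in fact A is NP-complete and B is in P, so no such reduction is known -- its existence would imply P = NP; the analysis concerns only what the assumed reduction would or would not let you conclude.)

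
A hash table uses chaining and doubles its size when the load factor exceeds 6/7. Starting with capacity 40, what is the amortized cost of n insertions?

Rehashing occurs when load exceeds 6/7. Total rehash cost is geometric series summing to O(n). Each insertion itself is O(1). Amortized: O(1).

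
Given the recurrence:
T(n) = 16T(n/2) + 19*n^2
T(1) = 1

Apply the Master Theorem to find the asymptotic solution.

a=16, b=2, f(n)=19*n^2. log_2(16) = 4. Case 1 of Master Theorem: T(n) = O(n^4).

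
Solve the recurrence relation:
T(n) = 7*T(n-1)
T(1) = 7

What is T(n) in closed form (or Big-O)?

Each step multiplies by 7. T(n) = T(1)*7^(n-1) = 7*7^(n-1).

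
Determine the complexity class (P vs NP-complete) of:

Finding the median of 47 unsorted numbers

This problem is in P: linear-time selection (median-of-medians) runs in O(n).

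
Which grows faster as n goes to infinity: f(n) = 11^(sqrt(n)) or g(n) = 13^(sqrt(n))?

g(n) = 13^(sqrt(n)) grows faster: ratio is (13/11)^(sqrt(n)) -> infinity since 13/11 > 1.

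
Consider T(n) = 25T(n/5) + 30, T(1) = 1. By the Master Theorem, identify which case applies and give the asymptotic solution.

a=25, b=5, f(n)=30.
log_5(25) = 2 > 0.
Since f(n) = O(n^0) is polynomially smaller than n^2, Case 1 applies.
T(n) = Theta(n^2).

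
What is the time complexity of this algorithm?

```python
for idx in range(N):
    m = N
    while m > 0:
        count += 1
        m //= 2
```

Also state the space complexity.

Time complexity: O(n log n).
Space complexity: O(1).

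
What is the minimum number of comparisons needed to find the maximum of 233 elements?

Finding the maximum requires 232 comparisons. Each comparison eliminates exactly one candidate. With 233 candidates, we need 232 eliminations.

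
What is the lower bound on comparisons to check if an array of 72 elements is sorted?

To verify 72 elements are sorted, we must compare each consecutive pair. Skipping any pair allows an adversary to swap them. Therefore 71 comparisons are necessary and sufficient.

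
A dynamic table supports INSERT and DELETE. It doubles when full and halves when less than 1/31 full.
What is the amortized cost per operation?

Using potential function Phi = |2*num_items - table_size| when load > 1/2, and Phi = table_size/2 - num_items otherwise. The gap of 1/31 vs 1/2 for shrinking prevents thrashing. Both insert and delete have O(1) amortized cost.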